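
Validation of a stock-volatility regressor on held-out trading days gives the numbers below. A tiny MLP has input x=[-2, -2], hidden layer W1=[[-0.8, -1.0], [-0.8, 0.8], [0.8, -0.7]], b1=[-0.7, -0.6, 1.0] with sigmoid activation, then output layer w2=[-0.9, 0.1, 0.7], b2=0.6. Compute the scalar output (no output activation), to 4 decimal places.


z1[0] = (-0.8)·(-2) + (-1.0)·(-2) - 0.7 = 2.9
z1[1] = (-0.8)·(-2) + (0.8)·(-2) - 0.6 = -0.6
z1[2] = (0.8)·(-2) + (-0.7)·(-2) + 1.0 = 0.8
h = sigmoid(z1) = [0.9478, 0.3543, 0.69]
output = (-0.9)·(0.9478) + (0.1)·(0.3543) + (0.7)·(0.69) + 0.6 = 0.2654

0.2654


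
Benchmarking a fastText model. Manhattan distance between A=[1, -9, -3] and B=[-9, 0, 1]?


d = |1+ 9| + |-9-0| + |-3-1|
  = 10 + 9 + 4
  = 23

23


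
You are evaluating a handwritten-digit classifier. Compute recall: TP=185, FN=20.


Recall = TP/(TP+FN)
= 185/(185+20)
= 185/205 = 90.24%

90.24%


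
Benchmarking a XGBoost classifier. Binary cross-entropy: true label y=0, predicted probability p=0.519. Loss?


BCE = -[y·ln(p) + (1-y)·ln(1-p)]
= -0 - 1·ln(1-0.519)
= -ln(0.481) = 0.7319

0.7319


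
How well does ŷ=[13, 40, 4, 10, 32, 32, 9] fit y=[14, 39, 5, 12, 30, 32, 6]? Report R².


ȳ = 19.7143
SS_res = Σ(y-ŷ)² = 20
SS_tot = Σ(y-ȳ)² = 1125.43
R² = 1 - SS_res/SS_tot = 1 - 0.0178 = 0.9822

0.9822


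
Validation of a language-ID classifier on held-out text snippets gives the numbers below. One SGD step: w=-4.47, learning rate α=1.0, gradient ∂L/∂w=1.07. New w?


w_new = w - α·∇
= -4.47 - 1.0·1.07
= -4.47 - 1.07
= -5.54

-5.54


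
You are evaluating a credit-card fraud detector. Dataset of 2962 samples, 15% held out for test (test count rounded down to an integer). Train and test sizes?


Test = ⌊2962·15/100⌋ = 444
Train = 2962 - 444 = 2518

Train: 2518, Test: 444


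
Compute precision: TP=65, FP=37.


Precision = TP/(TP+FP)
= 65/(65+37)
= 65/102 = 63.73%

63.73%


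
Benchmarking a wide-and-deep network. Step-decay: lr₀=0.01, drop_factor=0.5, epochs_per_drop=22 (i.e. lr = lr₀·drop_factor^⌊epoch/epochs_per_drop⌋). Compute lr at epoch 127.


n_drops = ⌊127/22⌋ = 5
lr = 0.01·0.5^5 = 0.01·0.03125 = 0.0003125

0.0003125


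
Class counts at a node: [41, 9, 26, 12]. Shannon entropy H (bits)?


Probabilities: [41/88, 9/88, 26/88, 12/88] ≈ [0.4659, 0.1023, 0.2955, 0.1364]
H = -((41/88)·log₂(41/88) + (9/88)·log₂(9/88) + (26/88)·log₂(26/88) + (12/88)·log₂(12/88))
  = 1.7615 bits

1.7615 bits


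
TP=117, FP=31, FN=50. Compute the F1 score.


Precision = 117/148 = 0.7905
Recall = 117/167 = 0.7006
F1 = 2·P·R/(P+R) = 2·TP/(2·TP+FP+FN) = 234/(234+31+50) = 234/315 = 0.7429

0.7429


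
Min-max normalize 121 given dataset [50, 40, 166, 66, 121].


min=40, max=166
(121-40)/(166-40) = 81/126 = 0.6429

0.6429


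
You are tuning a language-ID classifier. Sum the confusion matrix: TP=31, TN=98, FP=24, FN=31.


Total = TP + TN + FP + FN
= 31 + 98 + 24 + 31
= 184
(Predicted positive: 55, predicted negative: 129)

184


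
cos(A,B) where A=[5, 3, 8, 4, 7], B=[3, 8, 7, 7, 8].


A·B = 5·3 + 3·8 + 8·7 + 4·7 + 7·8 = 179
‖A‖ = √163 = 12.7671, ‖B‖ = √235 = 15.3297
cos = 179/(√163·√235) = 179/√38305 = 0.9146

0.9146


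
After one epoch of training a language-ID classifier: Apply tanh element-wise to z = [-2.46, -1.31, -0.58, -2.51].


tanh(-2.46) = -0.9855
tanh(-1.31) = -0.8643
tanh(-0.58) = -0.5227
tanh(-2.51) = -0.9869
result = [-0.9855, -0.8643, -0.5227, -0.9869]

[-0.9855, -0.8643, -0.5227, -0.9869]


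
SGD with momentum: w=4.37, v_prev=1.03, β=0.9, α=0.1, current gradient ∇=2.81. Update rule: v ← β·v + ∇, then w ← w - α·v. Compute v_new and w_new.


v_new = 0.9·1.03 + 2.81 = 0.927 + 2.81 = 3.737
w_new = 4.37 - 0.1·3.737 = 4.37 - 0.3737 = 3.9963

v_new=3.737, w_new=3.9963


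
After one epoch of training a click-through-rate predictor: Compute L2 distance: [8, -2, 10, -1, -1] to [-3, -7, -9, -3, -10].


d = √((8+ 3)² + (-2+ 7)² + (10+ 9)² + (-1+ 3)² + (-1+ 10)²)
  = √(121 + 25 + 361 + 4 + 81)
  = √592 = 24.3311

24.3311


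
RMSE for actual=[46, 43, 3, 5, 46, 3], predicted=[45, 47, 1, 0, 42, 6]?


MSE = 71/6 = 11.8333
RMSE = √(71/6) = 3.44

3.44


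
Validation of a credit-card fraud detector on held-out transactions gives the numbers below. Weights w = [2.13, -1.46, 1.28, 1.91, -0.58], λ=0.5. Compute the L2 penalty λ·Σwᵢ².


‖w‖₂² = (2.13)² + (-1.46)² + (1.28)² + (1.91)² + (-0.58)²
     = 4.5369 + 2.1316 + 1.6384 + 3.6481 + 0.3364
     = 12.2914
λ·‖w‖₂² = 0.5·12.2914 = 6.1457

6.1457


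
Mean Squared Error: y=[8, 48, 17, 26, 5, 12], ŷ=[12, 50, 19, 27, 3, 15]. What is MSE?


Squared errors: (8-12)²=16, (48-50)²=4, (17-19)²=4, (26-27)²=1, (5-3)²=4, (12-15)²=9
Sum = 38
MSE = 38/6 = 19/3

19/3


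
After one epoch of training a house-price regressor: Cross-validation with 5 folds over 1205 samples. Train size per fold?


Fold size = 1205/5 = 241
Training per fold = 1205 - 241 = 964

964


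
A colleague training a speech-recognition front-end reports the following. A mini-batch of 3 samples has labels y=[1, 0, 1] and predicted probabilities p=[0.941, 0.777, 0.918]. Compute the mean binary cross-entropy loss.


L[0] = -ln(0.941) = 0.0608
L[1] = -ln(1-0.777) = -ln(0.223) = 1.5006
L[2] = -ln(0.918) = 0.0856
mean = (0.0608 + 1.5006 + 0.0856)/3 = 0.549

0.549


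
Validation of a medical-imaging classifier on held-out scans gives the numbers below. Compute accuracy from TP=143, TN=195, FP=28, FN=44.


Accuracy = (TP+TN)/(TP+TN+FP+FN)
= (143+195)/(410)
= 338/410 = 82.44%

82.44%


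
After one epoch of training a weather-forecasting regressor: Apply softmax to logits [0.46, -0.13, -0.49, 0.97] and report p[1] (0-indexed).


Exponentials: e^0.46=1.5841, e^-0.13=0.8781, e^-0.49=0.6126, e^0.97=2.6379
Sum = 5.7127
Softmax = [0.2773, 0.1537, 0.1072, 0.4618]
p[1] = 0.8781/5.7127 = 0.1537

0.1537


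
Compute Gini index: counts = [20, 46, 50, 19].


Probabilities: [20/135, 46/135, 50/135, 19/135] ≈ [0.1481, 0.3407, 0.3704, 0.1407]
Σpᵢ² = (400 + 2116 + 2500 + 361)/135² = 5377/18225
Gini = 1 - Σpᵢ² = 1 - 5377/18225 = 0.705

0.705


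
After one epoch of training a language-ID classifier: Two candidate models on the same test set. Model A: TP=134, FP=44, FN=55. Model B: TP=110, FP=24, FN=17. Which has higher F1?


Model A: P=134/178=0.7528, R=134/189=0.709, F1=2PR/(P+R)=2TP/(2TP+FP+FN)=268/367=0.7302
Model B: P=110/134=0.8209, R=110/127=0.8661, F1=2PR/(P+R)=2TP/(2TP+FP+FN)=220/261=0.8429
0.7302 < 0.8429 → Model B

Model B


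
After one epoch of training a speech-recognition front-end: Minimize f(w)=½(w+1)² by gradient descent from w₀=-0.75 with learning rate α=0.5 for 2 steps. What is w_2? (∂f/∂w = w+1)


step 1: grad = -0.75+1 = 0.25; w = -0.75 - 0.5·(0.25) = -0.875
step 2: grad = -0.875+1 = 0.125; w = -0.875 - 0.5·(0.125) = -0.9375

-0.9375


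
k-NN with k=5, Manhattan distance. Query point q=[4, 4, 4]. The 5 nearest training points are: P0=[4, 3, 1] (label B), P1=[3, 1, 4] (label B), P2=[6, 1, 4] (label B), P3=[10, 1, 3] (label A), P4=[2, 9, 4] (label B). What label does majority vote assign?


d(q,P0) = 4  (label B)
d(q,P1) = 4  (label B)
d(q,P2) = 5  (label B)
d(q,P3) = 10  (label A)
d(q,P4) = 7  (label B)
Votes: A=1, B=4
Majority → B

B


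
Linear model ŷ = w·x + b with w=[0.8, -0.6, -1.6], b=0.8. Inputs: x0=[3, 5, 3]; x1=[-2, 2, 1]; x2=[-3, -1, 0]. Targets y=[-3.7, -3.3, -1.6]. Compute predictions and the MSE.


ŷ0 = (0.8)·(3) + (-0.6)·(5) + (-1.6)·(3) + 0.8 = -4.6
ŷ1 = (0.8)·(-2) + (-0.6)·(2) + (-1.6)·(1) + 0.8 = -3.6
ŷ2 = (0.8)·(-3) + (-0.6)·(-1) + (-1.6)·(0) + 0.8 = -1.0
errors² = [0.81, 0.09, 0.36]
MSE = 1.2600/3 = 0.42

0.42


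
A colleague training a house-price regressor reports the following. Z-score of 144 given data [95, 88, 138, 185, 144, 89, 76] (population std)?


μ = 116.4286, σ = 36.9975
z = (144 - 116.4286)/36.9975 = 0.7452

0.7452


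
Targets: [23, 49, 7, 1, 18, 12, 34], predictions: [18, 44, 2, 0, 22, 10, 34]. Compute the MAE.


Absolute errors: |23-18|=5, |49-44|=5, |7-2|=5, |1-0|=1, |18-22|=4, |12-10|=2, |34-34|=0
Sum = 22
MAE = 22/7 = 22/7

22/7


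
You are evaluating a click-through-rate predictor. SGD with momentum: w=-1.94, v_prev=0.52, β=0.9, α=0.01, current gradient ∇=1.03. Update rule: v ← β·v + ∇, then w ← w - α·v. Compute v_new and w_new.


v_new = 0.9·0.52 + 1.03 = 0.468 + 1.03 = 1.498
w_new = -1.94 - 0.01·1.498 = -1.94 - 0.01498 = -1.95498

v_new=1.498, w_new=-1.95498


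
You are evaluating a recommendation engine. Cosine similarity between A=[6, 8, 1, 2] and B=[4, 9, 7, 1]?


A·B = 6·4 + 8·9 + 1·7 + 2·1 = 105
‖A‖ = √105 = 10.247, ‖B‖ = √147 = 12.1244
cos = 105/(√105·√147) = 105/√15435 = 0.8452

0.8452


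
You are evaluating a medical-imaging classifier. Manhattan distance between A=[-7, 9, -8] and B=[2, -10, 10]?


d = |-7-2| + |9+ 10| + |-8-10|
  = 9 + 19 + 18
  = 46

46


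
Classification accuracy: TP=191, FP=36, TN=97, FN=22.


Accuracy = (TP+TN)/(TP+TN+FP+FN)
= (191+97)/(346)
= 288/346 = 83.24%

83.24%


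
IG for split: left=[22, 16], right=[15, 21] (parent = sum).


Parent = [37, 37], H_parent = 1
H_left = 0.9819 (n=38), H_right = 0.9799 (n=36)
H_children = (38/74)·0.9819 + (36/74)·0.9799 = 0.9809
IG = 1 - 0.9809 = 0.0191

0.0191


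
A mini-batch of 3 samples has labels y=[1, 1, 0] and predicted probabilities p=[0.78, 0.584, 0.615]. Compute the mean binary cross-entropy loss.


L[0] = -ln(0.78) = 0.2485
L[1] = -ln(0.584) = 0.5379
L[2] = -ln(1-0.615) = -ln(0.385) = 0.9545
mean = (0.2485 + 0.5379 + 0.9545)/3 = 0.5803

0.5803


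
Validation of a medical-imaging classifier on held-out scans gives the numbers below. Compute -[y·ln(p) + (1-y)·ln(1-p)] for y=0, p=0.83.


BCE = -[y·ln(p) + (1-y)·ln(1-p)]
= -0 - 1·ln(1-0.83)
= -ln(0.17) = 1.772

1.772


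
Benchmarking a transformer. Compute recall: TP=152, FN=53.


Recall = TP/(TP+FN)
= 152/(152+53)
= 152/205 = 74.15%

74.15%


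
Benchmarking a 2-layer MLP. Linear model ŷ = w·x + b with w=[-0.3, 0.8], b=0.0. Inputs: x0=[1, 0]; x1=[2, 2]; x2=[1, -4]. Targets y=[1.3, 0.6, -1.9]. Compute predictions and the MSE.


ŷ0 = (-0.3)·(1) + (0.8)·(0) + 0.0 = -0.3
ŷ1 = (-0.3)·(2) + (0.8)·(2) + 0.0 = 1.0
ŷ2 = (-0.3)·(1) + (0.8)·(-4) + 0.0 = -3.5
errors² = [2.56, 0.16, 2.56]
MSE = 5.2800/3 = 1.76

1.76


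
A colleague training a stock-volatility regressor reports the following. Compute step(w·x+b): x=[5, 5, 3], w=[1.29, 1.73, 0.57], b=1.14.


z = (5)·(1.29) + (5)·(1.73) + (3)·(0.57) + 1.14
  = 17.95
step(z) = 1 (z≥0)

1


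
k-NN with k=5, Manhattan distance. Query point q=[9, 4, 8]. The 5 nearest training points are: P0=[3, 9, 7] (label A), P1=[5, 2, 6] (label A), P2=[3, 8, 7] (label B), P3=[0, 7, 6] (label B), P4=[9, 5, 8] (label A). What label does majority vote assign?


d(q,P0) = 12  (label A)
d(q,P1) = 8  (label A)
d(q,P2) = 11  (label B)
d(q,P3) = 14  (label B)
d(q,P4) = 1  (label A)
Votes: A=3, B=2
Majority → A

A


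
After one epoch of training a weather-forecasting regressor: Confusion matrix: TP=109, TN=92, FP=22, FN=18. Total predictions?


Total = TP + TN + FP + FN
= 109 + 92 + 22 + 18
= 241
(Predicted positive: 131, predicted negative: 110)

241


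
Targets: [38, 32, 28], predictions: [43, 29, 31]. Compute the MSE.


Squared errors: (38-43)²=25, (32-29)²=9, (28-31)²=9
Sum = 43
MSE = 43/3 = 43/3

43/3


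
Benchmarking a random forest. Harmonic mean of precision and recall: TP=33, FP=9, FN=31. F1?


Precision = 33/42 = 0.7857
Recall = 33/64 = 0.5156
F1 = 2·P·R/(P+R) = 2·TP/(2·TP+FP+FN) = 66/(66+9+31) = 66/106 = 0.6226

0.6226


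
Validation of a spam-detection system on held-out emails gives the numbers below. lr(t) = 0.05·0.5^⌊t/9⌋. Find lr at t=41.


n_drops = ⌊41/9⌋ = 4
lr = 0.05·0.5^4 = 0.05·0.0625 = 0.003125

0.003125


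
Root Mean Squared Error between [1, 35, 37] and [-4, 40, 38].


MSE = 51/3 = 17
RMSE = √(51/3) = 4.1231

4.1231


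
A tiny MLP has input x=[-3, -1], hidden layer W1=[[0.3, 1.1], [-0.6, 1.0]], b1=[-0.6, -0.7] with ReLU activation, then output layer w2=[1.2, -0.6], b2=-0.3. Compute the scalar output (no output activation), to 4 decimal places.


z1[0] = (0.3)·(-3) + (1.1)·(-1) - 0.6 = -2.6
z1[1] = (-0.6)·(-3) + (1.0)·(-1) - 0.7 = 0.1
h = ReLU(z1) = [0.0, 0.1]
output = (1.2)·(0.0) + (-0.6)·(0.1) - 0.3 = -0.36

-0.36


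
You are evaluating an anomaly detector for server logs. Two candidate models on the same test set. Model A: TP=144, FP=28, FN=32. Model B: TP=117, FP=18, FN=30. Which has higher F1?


Model A: P=144/172=0.8372, R=144/176=0.8182, F1=2PR/(P+R)=2TP/(2TP+FP+FN)=288/348=0.8276
Model B: P=117/135=0.8667, R=117/147=0.7959, F1=2PR/(P+R)=2TP/(2TP+FP+FN)=234/282=0.8298
0.8276 < 0.8298 → Model B

Model B


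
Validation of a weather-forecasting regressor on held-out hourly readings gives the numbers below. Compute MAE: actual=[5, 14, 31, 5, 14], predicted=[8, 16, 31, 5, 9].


Absolute errors: |5-8|=3, |14-16|=2, |31-31|=0, |5-5|=0, |14-9|=5
Sum = 10
MAE = 10/5 = 2

2


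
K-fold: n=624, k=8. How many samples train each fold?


Fold size = 624/8 = 78
Training per fold = 624 - 78 = 546

546


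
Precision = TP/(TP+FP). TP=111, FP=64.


Precision = TP/(TP+FP)
= 111/(111+64)
= 111/175 = 63.43%

63.43%


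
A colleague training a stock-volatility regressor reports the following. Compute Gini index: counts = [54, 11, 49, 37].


Probabilities: [54/151, 11/151, 49/151, 37/151] ≈ [0.3576, 0.0728, 0.3245, 0.245]
Σpᵢ² = (2916 + 121 + 2401 + 1369)/151² = 6807/22801
Gini = 1 - Σpᵢ² = 1 - 6807/22801 = 0.7015

0.7015


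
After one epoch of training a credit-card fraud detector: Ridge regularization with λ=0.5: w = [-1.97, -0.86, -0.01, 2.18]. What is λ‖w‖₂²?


‖w‖₂² = (-1.97)² + (-0.86)² + (-0.01)² + (2.18)²
     = 3.8809 + 0.7396 + 0.0001 + 4.7524
     = 9.373
λ·‖w‖₂² = 0.5·9.373 = 4.6865

4.6865


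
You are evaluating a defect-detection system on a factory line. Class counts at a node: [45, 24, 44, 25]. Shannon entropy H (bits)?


Probabilities: [45/138, 24/138, 44/138, 25/138] ≈ [0.3261, 0.1739, 0.3188, 0.1812]
H = -((45/138)·log₂(45/138) + (24/138)·log₂(24/138) + (44/138)·log₂(44/138) + (25/138)·log₂(25/138))
  = 1.9384 bits

1.9384 bits


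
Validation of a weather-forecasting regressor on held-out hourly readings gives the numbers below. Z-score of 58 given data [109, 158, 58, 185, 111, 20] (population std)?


μ = 106.8333, σ = 55.7895
z = (58 - 106.8333)/55.7895 = -0.8753

-0.8753


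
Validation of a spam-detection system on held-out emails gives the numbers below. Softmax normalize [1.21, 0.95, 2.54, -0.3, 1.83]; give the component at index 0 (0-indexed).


Exponentials: e^1.21=3.3535, e^0.95=2.5857, e^2.54=12.6797, e^-0.3=0.7408, e^1.83=6.2339
Sum = 25.5936
Softmax = [0.131, 0.101, 0.4954, 0.0289, 0.2436]
p[0] = 3.3535/25.5936 = 0.131

0.131


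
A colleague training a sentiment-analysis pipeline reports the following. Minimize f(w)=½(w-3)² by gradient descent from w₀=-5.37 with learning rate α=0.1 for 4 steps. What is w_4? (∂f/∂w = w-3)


step 1: grad = -5.37-3 = -8.37; w = -5.37 - 0.1·(-8.37) = -4.533
step 2: grad = -4.533-3 = -7.533; w = -4.533 - 0.1·(-7.533) = -3.7797
step 3: grad = -3.7797-3 = -6.7797; w = -3.7797 - 0.1·(-6.7797) = -3.10173
step 4: grad = -3.10173-3 = -6.10173; w = -3.10173 - 0.1·(-6.10173) = -2.491557

-2.491557


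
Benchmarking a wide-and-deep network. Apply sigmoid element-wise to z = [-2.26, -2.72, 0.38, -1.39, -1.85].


σ(-2.26) = 1/(1+e^2.26) = 0.0945
σ(-2.72) = 1/(1+e^2.72) = 0.0618
σ(0.38) = 1/(1+e^-0.38) = 0.5939
σ(-1.39) = 1/(1+e^1.39) = 0.1994
σ(-1.85) = 1/(1+e^1.85) = 0.1359
result = [0.0945, 0.0618, 0.5939, 0.1994, 0.1359]

[0.0945, 0.0618, 0.5939, 0.1994, 0.1359]


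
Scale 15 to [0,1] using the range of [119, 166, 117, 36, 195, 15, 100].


min=15, max=195
(15-15)/(195-15) = 0/180 = 0.0

0.0


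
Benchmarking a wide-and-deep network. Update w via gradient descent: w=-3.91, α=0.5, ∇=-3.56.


w_new = w - α·∇
= -3.91 - 0.5·-3.56
= -3.91 + 1.78
= -2.13

-2.13


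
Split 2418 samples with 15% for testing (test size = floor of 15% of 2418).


Test = ⌊2418·15/100⌋ = 362
Train = 2418 - 362 = 2056

Train: 2056, Test: 362


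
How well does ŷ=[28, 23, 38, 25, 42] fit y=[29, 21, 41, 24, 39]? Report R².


ȳ = 30.8
SS_res = Σ(y-ŷ)² = 24
SS_tot = Σ(y-ȳ)² = 316.8
R² = 1 - SS_res/SS_tot = 1 - 0.0758 = 0.9242

0.9242


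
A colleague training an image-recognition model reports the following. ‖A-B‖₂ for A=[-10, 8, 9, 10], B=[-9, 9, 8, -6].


d = √((-10+ 9)² + (8-9)² + (9-8)² + (10+ 6)²)
  = √(1 + 1 + 1 + 256)
  = √259 = 16.0935

16.0935


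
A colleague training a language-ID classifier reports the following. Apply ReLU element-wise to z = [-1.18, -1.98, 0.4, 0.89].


ReLU(-1.18) = max(0, -1.18) = 0.0
ReLU(-1.98) = max(0, -1.98) = 0.0
ReLU(0.4) = max(0, 0.4) = 0.4
ReLU(0.89) = max(0, 0.89) = 0.89
result = [0.0, 0.0, 0.4, 0.89]

[0.0, 0.0, 0.4, 0.89]


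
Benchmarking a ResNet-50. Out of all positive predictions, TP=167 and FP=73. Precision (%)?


Precision = TP/(TP+FP)
= 167/(167+73)
= 167/240 = 69.58%

69.58%


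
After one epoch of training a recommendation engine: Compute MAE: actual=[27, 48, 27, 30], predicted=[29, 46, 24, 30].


Absolute errors: |27-29|=2, |48-46|=2, |27-24|=3, |30-30|=0
Sum = 7
MAE = 7/4 = 7/4

7/4


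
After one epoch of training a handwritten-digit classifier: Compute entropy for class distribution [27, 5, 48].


Probabilities: [27/80, 5/80, 48/80] ≈ [0.3375, 0.0625, 0.6]
H = -((27/80)·log₂(27/80) + (5/80)·log₂(5/80) + (48/80)·log₂(48/80))
  = 1.2211 bits

1.2211 bits


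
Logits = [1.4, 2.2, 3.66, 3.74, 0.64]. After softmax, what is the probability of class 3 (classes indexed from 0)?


Exponentials: e^1.4=4.0552, e^2.2=9.025, e^3.66=38.8613, e^3.74=42.098, e^0.64=1.8965
Sum = 95.936
Softmax = [0.0423, 0.0941, 0.4051, 0.4388, 0.0198]
p[3] = 42.098/95.936 = 0.4388

0.4388


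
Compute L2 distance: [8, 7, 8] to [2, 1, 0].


d = √((8-2)² + (7-1)² + (8-0)²)
  = √(36 + 36 + 64)
  = √136 = 11.6619

11.6619


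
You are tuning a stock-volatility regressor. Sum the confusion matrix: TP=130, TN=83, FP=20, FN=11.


Total = TP + TN + FP + FN
= 130 + 83 + 20 + 11
= 244
(Predicted positive: 150, predicted negative: 94)

244


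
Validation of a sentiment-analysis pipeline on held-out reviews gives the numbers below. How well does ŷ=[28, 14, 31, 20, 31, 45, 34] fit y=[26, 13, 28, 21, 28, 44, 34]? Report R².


ȳ = 27.7143
SS_res = Σ(y-ŷ)² = 25
SS_tot = Σ(y-ȳ)² = 569.43
R² = 1 - SS_res/SS_tot = 1 - 0.0439 = 0.9561

0.9561


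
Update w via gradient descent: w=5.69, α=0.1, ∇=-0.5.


w_new = w - α·∇
= 5.69 - 0.1·-0.5
= 5.69 + 0.05
= 5.74

5.74


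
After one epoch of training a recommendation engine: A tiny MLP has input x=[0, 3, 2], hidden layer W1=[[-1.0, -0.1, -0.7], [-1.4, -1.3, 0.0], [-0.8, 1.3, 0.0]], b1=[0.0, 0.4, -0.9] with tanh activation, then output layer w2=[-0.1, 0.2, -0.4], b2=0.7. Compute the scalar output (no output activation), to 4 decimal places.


z1[0] = (-1.0)·(0) + (-0.1)·(3) + (-0.7)·(2) + 0.0 = -1.7
z1[1] = (-1.4)·(0) + (-1.3)·(3) + (0.0)·(2) + 0.4 = -3.5
z1[2] = (-0.8)·(0) + (1.3)·(3) + (0.0)·(2) - 0.9 = 3.0
h = tanh(z1) = [-0.9354, -0.9982, 0.9951]
output = (-0.1)·(-0.9354) + (0.2)·(-0.9982) + (-0.4)·(0.9951) + 0.7 = 0.1959

0.1959


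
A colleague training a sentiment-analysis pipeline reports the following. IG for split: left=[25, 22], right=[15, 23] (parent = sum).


Parent = [40, 45], H_parent = 0.9975
H_left = 0.9971 (n=47), H_right = 0.9678 (n=38)
H_children = (47/85)·0.9971 + (38/85)·0.9678 = 0.984
IG = 0.9975 - 0.984 = 0.0135

0.0135


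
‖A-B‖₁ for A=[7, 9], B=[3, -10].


d = |7-3| + |9+ 10|
  = 4 + 19
  = 23

23


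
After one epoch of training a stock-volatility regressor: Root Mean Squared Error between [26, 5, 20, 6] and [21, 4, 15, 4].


MSE = 55/4 = 13.75
RMSE = √(55/4) = 3.7081

3.7081


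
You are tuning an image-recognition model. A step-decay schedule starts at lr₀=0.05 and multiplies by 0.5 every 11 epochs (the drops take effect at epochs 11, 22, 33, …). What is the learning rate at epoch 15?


n_drops = ⌊15/11⌋ = 1
lr = 0.05·0.5^1 = 0.05·0.5 = 0.025

0.025


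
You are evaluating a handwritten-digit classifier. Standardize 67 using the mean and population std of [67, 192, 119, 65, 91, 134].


μ = 111.3333, σ = 43.9798
z = (67 - 111.3333)/43.9798 = -1.008

-1.008


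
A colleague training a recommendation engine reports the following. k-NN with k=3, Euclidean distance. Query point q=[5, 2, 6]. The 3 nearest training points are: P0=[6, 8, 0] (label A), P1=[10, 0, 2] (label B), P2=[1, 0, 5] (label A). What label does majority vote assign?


d(q,P0) = 8.544  (label A)
d(q,P1) = 6.7082  (label B)
d(q,P2) = 4.5826  (label A)
Votes: A=2, B=1
Majority → A

A


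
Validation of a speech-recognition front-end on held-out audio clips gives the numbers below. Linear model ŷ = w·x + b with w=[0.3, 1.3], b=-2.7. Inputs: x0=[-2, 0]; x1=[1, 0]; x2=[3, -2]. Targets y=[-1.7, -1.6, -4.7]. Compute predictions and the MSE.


ŷ0 = (0.3)·(-2) + (1.3)·(0) - 2.7 = -3.3
ŷ1 = (0.3)·(1) + (1.3)·(0) - 2.7 = -2.4
ŷ2 = (0.3)·(3) + (1.3)·(-2) - 2.7 = -4.4
errors² = [2.56, 0.64, 0.09]
MSE = 3.2900/3 = 1.0967

1.0967


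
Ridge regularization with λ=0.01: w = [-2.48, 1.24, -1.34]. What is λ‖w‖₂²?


‖w‖₂² = (-2.48)² + (1.24)² + (-1.34)²
     = 6.1504 + 1.5376 + 1.7956
     = 9.4836
λ·‖w‖₂² = 0.01·9.4836 = 0.094836

0.094836


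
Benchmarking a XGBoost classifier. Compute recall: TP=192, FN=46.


Recall = TP/(TP+FN)
= 192/(192+46)
= 192/238 = 80.67%

80.67%


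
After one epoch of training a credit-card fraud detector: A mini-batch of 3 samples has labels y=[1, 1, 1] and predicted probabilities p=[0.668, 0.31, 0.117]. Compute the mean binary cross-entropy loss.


L[0] = -ln(0.668) = 0.4035
L[1] = -ln(0.31) = 1.1712
L[2] = -ln(0.117) = 2.1456
mean = (0.4035 + 1.1712 + 2.1456)/3 = 1.2401

1.2401


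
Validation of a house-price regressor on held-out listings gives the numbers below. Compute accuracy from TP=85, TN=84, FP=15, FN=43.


Accuracy = (TP+TN)/(TP+TN+FP+FN)
= (85+84)/(227)
= 169/227 = 74.45%

74.45%


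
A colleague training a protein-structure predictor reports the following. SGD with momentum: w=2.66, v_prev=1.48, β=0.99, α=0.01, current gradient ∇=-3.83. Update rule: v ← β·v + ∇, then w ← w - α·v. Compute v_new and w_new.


v_new = 0.99·1.48 - 3.83 = 1.4652 - 3.83 = -2.3648
w_new = 2.66 - 0.01·-2.3648 = 2.66 + 0.023648 = 2.683648

v_new=-2.3648, w_new=2.683648


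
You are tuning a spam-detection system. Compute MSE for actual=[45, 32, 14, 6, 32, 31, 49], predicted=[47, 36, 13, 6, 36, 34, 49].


Squared errors: (45-47)²=4, (32-36)²=16, (14-13)²=1, (6-6)²=0, (32-36)²=16, (31-34)²=9, (49-49)²=0
Sum = 46
MSE = 46/7 = 46/7

46/7


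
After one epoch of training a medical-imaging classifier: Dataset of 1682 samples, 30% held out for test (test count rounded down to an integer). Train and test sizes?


Test = ⌊1682·30/100⌋ = 504
Train = 1682 - 504 = 1178

Train: 1178, Test: 504


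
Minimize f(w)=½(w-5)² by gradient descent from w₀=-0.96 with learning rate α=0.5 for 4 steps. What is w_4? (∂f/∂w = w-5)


step 1: grad = -0.96-5 = -5.96; w = -0.96 - 0.5·(-5.96) = 2.02
step 2: grad = 2.02-5 = -2.98; w = 2.02 - 0.5·(-2.98) = 3.51
step 3: grad = 3.51-5 = -1.49; w = 3.51 - 0.5·(-1.49) = 4.255
step 4: grad = 4.255-5 = -0.745; w = 4.255 - 0.5·(-0.745) = 4.6275

4.6275


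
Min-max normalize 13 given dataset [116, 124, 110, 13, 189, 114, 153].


min=13, max=189
(13-13)/(189-13) = 0/176 = 0.0

0.0


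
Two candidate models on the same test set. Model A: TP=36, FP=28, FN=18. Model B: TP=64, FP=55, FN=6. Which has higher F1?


Model A: P=36/64=0.5625, R=36/54=0.6667, F1=2PR/(P+R)=2TP/(2TP+FP+FN)=72/118=0.6102
Model B: P=64/119=0.5378, R=64/70=0.9143, F1=2PR/(P+R)=2TP/(2TP+FP+FN)=128/189=0.6772
0.6102 < 0.6772 → Model B

Model B


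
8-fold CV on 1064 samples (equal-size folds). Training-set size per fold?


Fold size = 1064/8 = 133
Training per fold = 1064 - 133 = 931

931


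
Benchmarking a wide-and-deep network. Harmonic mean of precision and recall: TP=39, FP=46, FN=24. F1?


Precision = 39/85 = 0.4588
Recall = 39/63 = 0.619
F1 = 2·P·R/(P+R) = 2·TP/(2·TP+FP+FN) = 78/(78+46+24) = 78/148 = 0.527

0.527


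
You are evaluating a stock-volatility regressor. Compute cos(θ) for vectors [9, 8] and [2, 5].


A·B = 9·2 + 8·5 = 58
‖A‖ = √145 = 12.0416, ‖B‖ = √29 = 5.3852
cos = 58/(√145·√29) = 58/√4205 = 0.8944

0.8944


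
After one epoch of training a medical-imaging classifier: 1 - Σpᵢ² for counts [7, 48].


Probabilities: [7/55, 48/55] ≈ [0.1273, 0.8727]
Σpᵢ² = (49 + 2304)/55² = 2353/3025
Gini = 1 - Σpᵢ² = 1 - 2353/3025 = 0.2221

0.2221


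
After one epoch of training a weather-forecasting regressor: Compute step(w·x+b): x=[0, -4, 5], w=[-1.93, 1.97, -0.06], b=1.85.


z = (0)·(-1.93) + (-4)·(1.97) + (5)·(-0.06) + 1.85
  = -6.33
step(z) = 0 (z<0)

0


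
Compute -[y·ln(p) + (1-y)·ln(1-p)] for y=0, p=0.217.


BCE = -[y·ln(p) + (1-y)·ln(1-p)]
= -0 - 1·ln(1-0.217)
= -ln(0.783) = 0.2446

0.2446


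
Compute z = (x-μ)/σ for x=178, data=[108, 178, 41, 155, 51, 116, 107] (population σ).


μ = 108, σ = 46.155
z = (178 - 108)/46.155 = 1.5166

1.5166


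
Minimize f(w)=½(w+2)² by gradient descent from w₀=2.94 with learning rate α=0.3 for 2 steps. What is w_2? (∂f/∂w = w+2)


step 1: grad = 2.94+2 = 4.94; w = 2.94 - 0.3·(4.94) = 1.458
step 2: grad = 1.458+2 = 3.458; w = 1.458 - 0.3·(3.458) = 0.4206

0.4206


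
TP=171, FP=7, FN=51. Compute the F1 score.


Precision = 171/178 = 0.9607
Recall = 171/222 = 0.7703
F1 = 2·P·R/(P+R) = 2·TP/(2·TP+FP+FN) = 342/(342+7+51) = 342/400 = 0.855

0.855


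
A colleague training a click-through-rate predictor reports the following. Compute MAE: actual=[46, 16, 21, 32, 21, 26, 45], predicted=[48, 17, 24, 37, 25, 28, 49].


Absolute errors: |46-48|=2, |16-17|=1, |21-24|=3, |32-37|=5, |21-25|=4, |26-28|=2, |45-49|=4
Sum = 21
MAE = 21/7 = 3

3


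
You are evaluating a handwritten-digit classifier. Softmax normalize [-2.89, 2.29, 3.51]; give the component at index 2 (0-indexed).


Exponentials: e^-2.89=0.0556, e^2.29=9.8749, e^3.51=33.4483
Sum = 43.3788
Softmax = [0.0013, 0.2276, 0.7711]
p[2] = 33.4483/43.3788 = 0.7711

0.7711


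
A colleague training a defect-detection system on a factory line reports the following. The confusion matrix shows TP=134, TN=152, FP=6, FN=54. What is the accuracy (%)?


Accuracy = (TP+TN)/(TP+TN+FP+FN)
= (134+152)/(346)
= 286/346 = 82.66%

82.66%


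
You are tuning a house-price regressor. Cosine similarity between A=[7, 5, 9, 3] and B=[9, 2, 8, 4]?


A·B = 7·9 + 5·2 + 9·8 + 3·4 = 157
‖A‖ = √164 = 12.8062, ‖B‖ = √165 = 12.8452
cos = 157/(√164·√165) = 157/√27060 = 0.9544

0.9544


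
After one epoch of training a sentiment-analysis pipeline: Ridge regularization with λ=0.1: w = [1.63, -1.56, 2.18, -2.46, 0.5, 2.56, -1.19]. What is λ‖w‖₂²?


‖w‖₂² = (1.63)² + (-1.56)² + (2.18)² + (-2.46)² + (0.5)² + (2.56)² + (-1.19)²
     = 2.6569 + 2.4336 + 4.7524 + 6.0516 + 0.25 + 6.5536 + 1.4161
     = 24.1142
λ·‖w‖₂² = 0.1·24.1142 = 2.41142

2.41142


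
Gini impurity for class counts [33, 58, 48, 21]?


Probabilities: [33/160, 58/160, 48/160, 21/160] ≈ [0.2062, 0.3625, 0.3, 0.1313]
Σpᵢ² = (1089 + 3364 + 2304 + 441)/160² = 7198/25600
Gini = 1 - Σpᵢ² = 1 - 7198/25600 = 0.7188

0.7188


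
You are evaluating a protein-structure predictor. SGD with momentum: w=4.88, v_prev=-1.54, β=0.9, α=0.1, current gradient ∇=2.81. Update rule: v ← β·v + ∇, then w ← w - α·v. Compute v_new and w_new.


v_new = 0.9·-1.54 + 2.81 = -1.386 + 2.81 = 1.424
w_new = 4.88 - 0.1·1.424 = 4.88 - 0.1424 = 4.7376

v_new=1.424, w_new=4.7376


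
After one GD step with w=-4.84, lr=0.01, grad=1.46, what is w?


w_new = w - α·∇
= -4.84 - 0.01·1.46
= -4.84 - 0.0146
= -4.8546

-4.8546


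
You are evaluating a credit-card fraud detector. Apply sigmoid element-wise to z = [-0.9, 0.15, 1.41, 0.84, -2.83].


σ(-0.9) = 1/(1+e^0.9) = 0.2891
σ(0.15) = 1/(1+e^-0.15) = 0.5374
σ(1.41) = 1/(1+e^-1.41) = 0.8038
σ(0.84) = 1/(1+e^-0.84) = 0.6985
σ(-2.83) = 1/(1+e^2.83) = 0.0557
result = [0.2891, 0.5374, 0.8038, 0.6985, 0.0557]

[0.2891, 0.5374, 0.8038, 0.6985, 0.0557]


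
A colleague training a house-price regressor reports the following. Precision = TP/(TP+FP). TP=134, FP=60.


Precision = TP/(TP+FP)
= 134/(134+60)
= 134/194 = 69.07%

69.07%


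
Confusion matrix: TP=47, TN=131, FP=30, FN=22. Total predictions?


Total = TP + TN + FP + FN
= 47 + 131 + 30 + 22
= 230
(Predicted positive: 77, predicted negative: 153)

230


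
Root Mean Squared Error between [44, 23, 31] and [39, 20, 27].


MSE = 50/3 = 16.6667
RMSE = √(50/3) = 4.0825

4.0825


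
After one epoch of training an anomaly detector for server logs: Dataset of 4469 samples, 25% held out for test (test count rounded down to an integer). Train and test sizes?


Test = ⌊4469·25/100⌋ = 1117
Train = 4469 - 1117 = 3352

Train: 3352, Test: 1117


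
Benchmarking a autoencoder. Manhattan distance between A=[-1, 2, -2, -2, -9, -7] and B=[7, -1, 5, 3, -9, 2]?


d = |-1-7| + |2+ 1| + |-2-5| + |-2-3| + |-9+ 9| + |-7-2|
  = 8 + 3 + 7 + 5 + 0 + 9
  = 32

32


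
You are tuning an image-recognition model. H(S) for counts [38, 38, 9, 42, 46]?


Probabilities: [38/173, 38/173, 9/173, 42/173, 46/173] ≈ [0.2197, 0.2197, 0.052, 0.2428, 0.2659]
H = -((38/173)·log₂(38/173) + (38/173)·log₂(38/173) + (9/173)·log₂(9/173) + (42/173)·log₂(42/173) + (46/173)·log₂(46/173))
  = 2.1865 bits

2.1865 bits


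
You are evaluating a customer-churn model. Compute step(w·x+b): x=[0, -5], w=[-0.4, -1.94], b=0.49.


z = (0)·(-0.4) + (-5)·(-1.94) + 0.49
  = 10.19
step(z) = 1 (z≥0)

1


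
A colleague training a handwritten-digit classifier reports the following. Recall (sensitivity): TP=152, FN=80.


Recall = TP/(TP+FN)
= 152/(152+80)
= 152/232 = 65.52%

65.52%


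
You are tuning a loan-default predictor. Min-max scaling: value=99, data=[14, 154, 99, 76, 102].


min=14, max=154
(99-14)/(154-14) = 85/140 = 0.6071

0.6071


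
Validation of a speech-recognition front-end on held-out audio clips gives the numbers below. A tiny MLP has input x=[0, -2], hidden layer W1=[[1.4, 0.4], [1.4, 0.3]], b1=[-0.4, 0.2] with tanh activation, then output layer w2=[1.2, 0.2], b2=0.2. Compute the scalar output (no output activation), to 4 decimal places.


z1[0] = (1.4)·(0) + (0.4)·(-2) - 0.4 = -1.2
z1[1] = (1.4)·(0) + (0.3)·(-2) + 0.2 = -0.4
h = tanh(z1) = [-0.8337, -0.3799]
output = (1.2)·(-0.8337) + (0.2)·(-0.3799) + 0.2 = -0.8764

-0.8764


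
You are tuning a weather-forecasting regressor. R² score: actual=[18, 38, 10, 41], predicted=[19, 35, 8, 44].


ȳ = 26.75
SS_res = Σ(y-ŷ)² = 23
SS_tot = Σ(y-ȳ)² = 686.75
R² = 1 - SS_res/SS_tot = 1 - 0.0335 = 0.9665

0.9665


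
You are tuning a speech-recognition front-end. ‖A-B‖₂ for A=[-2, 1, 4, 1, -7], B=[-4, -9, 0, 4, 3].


d = √((-2+ 4)² + (1+ 9)² + (4-0)² + (1-4)² + (-7-3)²)
  = √(4 + 100 + 16 + 9 + 100)
  = √229 = 15.1327

15.1327


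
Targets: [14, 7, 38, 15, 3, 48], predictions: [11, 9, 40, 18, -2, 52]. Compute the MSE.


Squared errors: (14-11)²=9, (7-9)²=4, (38-40)²=4, (15-18)²=9, (3+ 2)²=25, (48-52)²=16
Sum = 67
MSE = 67/6 = 67/6

67/6


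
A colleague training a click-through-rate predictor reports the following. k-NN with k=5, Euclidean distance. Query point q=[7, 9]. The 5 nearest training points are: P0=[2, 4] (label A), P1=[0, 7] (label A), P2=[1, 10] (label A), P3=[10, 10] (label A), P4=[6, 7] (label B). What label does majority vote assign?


d(q,P0) = 7.0711  (label A)
d(q,P1) = 7.2801  (label A)
d(q,P2) = 6.0828  (label A)
d(q,P3) = 3.1623  (label A)
d(q,P4) = 2.2361  (label B)
Votes: A=4, B=1
Majority → A

A


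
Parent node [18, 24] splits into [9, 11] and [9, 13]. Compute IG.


Parent = [18, 24], H_parent = 0.9852
H_left = 0.9928 (n=20), H_right = 0.976 (n=22)
H_children = (20/42)·0.9928 + (22/42)·0.976 = 0.984
IG = 0.9852 - 0.984 = 0.0012

0.0012


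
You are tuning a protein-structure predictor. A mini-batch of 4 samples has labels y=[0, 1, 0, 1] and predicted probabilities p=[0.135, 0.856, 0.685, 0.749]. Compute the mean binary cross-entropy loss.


L[0] = -ln(1-0.135) = -ln(0.865) = 0.145
L[1] = -ln(0.856) = 0.1555
L[2] = -ln(1-0.685) = -ln(0.315) = 1.1552
L[3] = -ln(0.749) = 0.289
mean = (0.145 + 0.1555 + 1.1552 + 0.289)/4 = 0.4362

0.4362


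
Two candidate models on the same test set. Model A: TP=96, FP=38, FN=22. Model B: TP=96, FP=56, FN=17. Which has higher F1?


Model A: P=96/134=0.7164, R=96/118=0.8136, F1=2PR/(P+R)=2TP/(2TP+FP+FN)=192/252=0.7619
Model B: P=96/152=0.6316, R=96/113=0.8496, F1=2PR/(P+R)=2TP/(2TP+FP+FN)=192/265=0.7245
0.7619 > 0.7245 → Model A

Model A


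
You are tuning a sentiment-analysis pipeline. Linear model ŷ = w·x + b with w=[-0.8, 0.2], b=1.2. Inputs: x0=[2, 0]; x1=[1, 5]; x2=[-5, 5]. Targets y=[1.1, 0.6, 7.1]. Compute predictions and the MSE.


ŷ0 = (-0.8)·(2) + (0.2)·(0) + 1.2 = -0.4
ŷ1 = (-0.8)·(1) + (0.2)·(5) + 1.2 = 1.4
ŷ2 = (-0.8)·(-5) + (0.2)·(5) + 1.2 = 6.2
errors² = [2.25, 0.64, 0.81]
MSE = 3.7000/3 = 1.2333

1.2333


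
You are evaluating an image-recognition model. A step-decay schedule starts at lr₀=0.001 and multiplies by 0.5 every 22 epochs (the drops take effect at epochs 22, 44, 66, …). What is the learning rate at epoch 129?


n_drops = ⌊129/22⌋ = 5
lr = 0.001·0.5^5 = 0.001·0.03125 = 0.00003125

0.00003125


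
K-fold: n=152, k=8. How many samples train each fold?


Fold size = 152/8 = 19
Training per fold = 152 - 19 = 133

133


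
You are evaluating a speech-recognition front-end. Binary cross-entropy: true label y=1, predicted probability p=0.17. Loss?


BCE = -[y·ln(p) + (1-y)·ln(1-p)]
= -1·ln(0.17) - 0
= -ln(0.17) = 1.772

1.772


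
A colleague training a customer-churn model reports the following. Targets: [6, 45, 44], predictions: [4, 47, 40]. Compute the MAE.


Absolute errors: |6-4|=2, |45-47|=2, |44-40|=4
Sum = 8
MAE = 8/3 = 8/3

8/3


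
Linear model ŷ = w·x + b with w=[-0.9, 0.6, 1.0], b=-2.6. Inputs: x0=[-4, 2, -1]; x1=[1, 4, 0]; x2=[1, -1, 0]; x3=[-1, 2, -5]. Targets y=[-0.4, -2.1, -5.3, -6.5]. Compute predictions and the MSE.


ŷ0 = (-0.9)·(-4) + (0.6)·(2) + (1.0)·(-1) - 2.6 = 1.2
ŷ1 = (-0.9)·(1) + (0.6)·(4) + (1.0)·(0) - 2.6 = -1.1
ŷ2 = (-0.9)·(1) + (0.6)·(-1) + (1.0)·(0) - 2.6 = -4.1
ŷ3 = (-0.9)·(-1) + (0.6)·(2) + (1.0)·(-5) - 2.6 = -5.5
errors² = [2.56, 1.0, 1.44, 1.0]
MSE = 6.0000/4 = 1.5

1.5


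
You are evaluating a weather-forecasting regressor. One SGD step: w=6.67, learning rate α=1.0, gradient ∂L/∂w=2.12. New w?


w_new = w - α·∇
= 6.67 - 1.0·2.12
= 6.67 - 2.12
= 4.55

4.55


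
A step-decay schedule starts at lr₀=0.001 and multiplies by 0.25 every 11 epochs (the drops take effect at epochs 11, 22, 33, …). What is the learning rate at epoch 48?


n_drops = ⌊48/11⌋ = 4
lr = 0.001·0.25^4 = 0.001·0.00390625 = 0.00000390625

0.00000390625


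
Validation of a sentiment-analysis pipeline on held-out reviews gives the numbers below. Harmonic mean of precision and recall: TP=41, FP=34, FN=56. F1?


Precision = 41/75 = 0.5467
Recall = 41/97 = 0.4227
F1 = 2·P·R/(P+R) = 2·TP/(2·TP+FP+FN) = 82/(82+34+56) = 82/172 = 0.4767

0.4767


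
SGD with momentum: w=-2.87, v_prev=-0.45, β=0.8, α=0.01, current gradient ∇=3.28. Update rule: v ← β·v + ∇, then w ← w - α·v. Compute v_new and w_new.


v_new = 0.8·-0.45 + 3.28 = -0.36 + 3.28 = 2.92
w_new = -2.87 - 0.01·2.92 = -2.87 - 0.0292 = -2.8992

v_new=2.92, w_new=-2.8992


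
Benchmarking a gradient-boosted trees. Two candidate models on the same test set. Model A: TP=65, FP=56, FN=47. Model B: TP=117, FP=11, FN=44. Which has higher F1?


Model A: P=65/121=0.5372, R=65/112=0.5804, F1=2PR/(P+R)=2TP/(2TP+FP+FN)=130/233=0.5579
Model B: P=117/128=0.9141, R=117/161=0.7267, F1=2PR/(P+R)=2TP/(2TP+FP+FN)=234/289=0.8097
0.5579 < 0.8097 → Model B

Model B


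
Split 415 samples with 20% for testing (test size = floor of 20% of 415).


Test = ⌊415·20/100⌋ = 83
Train = 415 - 83 = 332

Train: 332, Test: 83


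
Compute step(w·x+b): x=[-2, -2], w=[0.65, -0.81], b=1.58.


z = (-2)·(0.65) + (-2)·(-0.81) + 1.58
  = 1.9
step(z) = 1 (z≥0)

1


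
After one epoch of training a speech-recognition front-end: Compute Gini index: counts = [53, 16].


Probabilities: [53/69, 16/69] ≈ [0.7681, 0.2319]
Σpᵢ² = (2809 + 256)/69² = 3065/4761
Gini = 1 - Σpᵢ² = 1 - 3065/4761 = 0.3562

0.3562


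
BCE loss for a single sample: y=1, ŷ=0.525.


BCE = -[y·ln(p) + (1-y)·ln(1-p)]
= -1·ln(0.525) - 0
= -ln(0.525) = 0.6444

0.6444


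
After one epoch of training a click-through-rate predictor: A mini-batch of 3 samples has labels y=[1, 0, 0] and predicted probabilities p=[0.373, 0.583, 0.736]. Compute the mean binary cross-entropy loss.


L[0] = -ln(0.373) = 0.9862
L[1] = -ln(1-0.583) = -ln(0.417) = 0.8747
L[2] = -ln(1-0.736) = -ln(0.264) = 1.3318
mean = (0.9862 + 0.8747 + 1.3318)/3 = 1.0642

1.0642


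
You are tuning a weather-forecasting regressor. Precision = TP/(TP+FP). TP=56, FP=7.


Precision = TP/(TP+FP)
= 56/(56+7)
= 56/63 = 88.89%

88.89%


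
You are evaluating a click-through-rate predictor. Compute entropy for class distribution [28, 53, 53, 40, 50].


Probabilities: [28/224, 53/224, 53/224, 40/224, 50/224] ≈ [0.125, 0.2366, 0.2366, 0.1786, 0.2232]
H = -((28/224)·log₂(28/224) + (53/224)·log₂(53/224) + (53/224)·log₂(53/224) + (40/224)·log₂(40/224) + (50/224)·log₂(50/224))
  = 2.2858 bits

2.2858 bits


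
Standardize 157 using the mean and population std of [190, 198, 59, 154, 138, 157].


μ = 149.3333, σ = 45.4447
z = (157 - 149.3333)/45.4447 = 0.1687

0.1687


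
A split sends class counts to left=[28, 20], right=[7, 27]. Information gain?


Parent = [35, 47], H_parent = 0.9845
H_left = 0.9799 (n=48), H_right = 0.7335 (n=34)
H_children = (48/82)·0.9799 + (34/82)·0.7335 = 0.8777
IG = 0.9845 - 0.8777 = 0.1068

0.1068


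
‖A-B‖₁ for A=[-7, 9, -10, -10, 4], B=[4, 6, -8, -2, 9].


d = |-7-4| + |9-6| + |-10+ 8| + |-10+ 2| + |4-9|
  = 11 + 3 + 2 + 8 + 5
  = 29

29


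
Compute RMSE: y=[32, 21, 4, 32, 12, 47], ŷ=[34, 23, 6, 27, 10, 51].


MSE = 57/6 = 9.5
RMSE = √(57/6) = 3.0822

3.0822


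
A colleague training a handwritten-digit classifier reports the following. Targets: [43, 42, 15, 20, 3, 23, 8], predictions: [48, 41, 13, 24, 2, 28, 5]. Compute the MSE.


Squared errors: (43-48)²=25, (42-41)²=1, (15-13)²=4, (20-24)²=16, (3-2)²=1, (23-28)²=25, (8-5)²=9
Sum = 81
MSE = 81/7 = 81/7

81/7
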